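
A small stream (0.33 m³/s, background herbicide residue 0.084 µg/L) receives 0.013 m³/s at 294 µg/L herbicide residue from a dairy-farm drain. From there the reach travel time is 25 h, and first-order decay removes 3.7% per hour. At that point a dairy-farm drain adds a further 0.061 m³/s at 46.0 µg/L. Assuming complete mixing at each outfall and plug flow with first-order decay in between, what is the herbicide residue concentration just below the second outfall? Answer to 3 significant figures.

10.7 µg/L

Mixed concentration C = ΣQC/ΣQ = (0.3300·0.08400 + 0.01300·294.0) / 0.3430 = 3.850/0.3430 = 11.22 µg/L; combined flow 0.3430 m³/s.
3.7%/h lost → k = −ln(1 − 0.037) = 0.03770 h⁻¹.
First-order decay: C = 11.22·exp(−k·t) = 11.22·0.3896 = 4.373 µg/L.
At the second outfall, C = (0.3430·4.373 + 0.06100·46.00) / (0.3430 + 0.06100) = 10.66 µg/L.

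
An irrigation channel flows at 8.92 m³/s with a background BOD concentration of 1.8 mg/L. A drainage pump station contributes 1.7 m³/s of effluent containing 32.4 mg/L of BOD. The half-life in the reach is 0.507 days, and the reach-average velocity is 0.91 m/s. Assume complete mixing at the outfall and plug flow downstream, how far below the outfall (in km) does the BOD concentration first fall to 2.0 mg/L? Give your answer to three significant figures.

69.5 km

Mass balance: C = (8.920·1.800 + 1.700·32.40) / 10.62 = 71.14/10.62 = 6.698 mg/L.
Half-life 0.507 d → k = ln 2 / 0.507 = 1.367 d⁻¹.
Set 6.698·exp(−k·t) = 2.0 → t = ln(6.698/2.0)/k = 76390 s = 21.22 h.
Distance = v·t = 0.91·76390 = 69510 m = 69.51 km.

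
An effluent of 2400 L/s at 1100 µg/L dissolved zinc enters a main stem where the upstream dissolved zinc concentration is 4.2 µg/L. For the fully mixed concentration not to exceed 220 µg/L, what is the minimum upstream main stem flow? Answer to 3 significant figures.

Set C_mix = 220: (Q·4.200 + 2400·1100) / (Q + 2400) = 220
→ Q = 2400·(1100 − 220)/(220 − 4.200) = 9787 L/s.

9790 L/s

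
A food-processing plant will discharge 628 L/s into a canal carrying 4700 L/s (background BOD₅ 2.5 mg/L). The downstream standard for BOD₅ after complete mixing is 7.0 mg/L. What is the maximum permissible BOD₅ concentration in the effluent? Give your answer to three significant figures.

40.7 mg/L

At the limit, (Qr·Cr + Qe·Cₑ)/(Qr + Qe) = 7.0:
Cₑ = (5328·7.0 − 4700·2.500) / 628.0 = 40.68 mg/L.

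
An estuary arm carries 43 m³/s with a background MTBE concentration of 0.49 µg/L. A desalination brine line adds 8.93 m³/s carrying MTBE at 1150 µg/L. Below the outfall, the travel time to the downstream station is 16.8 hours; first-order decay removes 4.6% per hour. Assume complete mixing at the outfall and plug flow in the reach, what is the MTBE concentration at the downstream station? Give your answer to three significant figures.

After mixing, C = (43.00·0.4900 + 8.930·1150) / 51.93 = 10290/51.93 = 198.2 µg/L.
4.6%/h lost → k = −ln(1 − 0.046) = 0.04709 h⁻¹.
Decay over the reach: 198.2·exp(−kt) = 198.2·0.4533 = 89.83 µg/L.

89.8 µg/L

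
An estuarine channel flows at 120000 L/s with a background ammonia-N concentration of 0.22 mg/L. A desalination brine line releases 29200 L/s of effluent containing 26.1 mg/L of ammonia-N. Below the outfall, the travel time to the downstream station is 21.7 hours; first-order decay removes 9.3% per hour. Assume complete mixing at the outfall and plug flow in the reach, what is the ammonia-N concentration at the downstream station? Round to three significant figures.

0.636 mg/L

Mass balance: C = (120000·0.2200 + 29200·26.10) / 149200 = 788500/149200 = 5.285 mg/L.
9.3%/h lost → k = −ln(1 − 0.093) = 0.09761 h⁻¹.
Applying C = C₀e^(−kt): 5.285 × 0.1202 = 0.6355 mg/L.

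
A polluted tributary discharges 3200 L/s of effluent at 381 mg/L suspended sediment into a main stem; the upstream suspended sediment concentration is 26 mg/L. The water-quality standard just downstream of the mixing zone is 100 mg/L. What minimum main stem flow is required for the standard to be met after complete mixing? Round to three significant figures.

Set C_mix = 100: (Q·26.00 + 3200·381.0) / (Q + 3200) = 100
→ Q = 3200·(381.0 − 100)/(100 − 26.00) = 12150 L/s.

12200 L/s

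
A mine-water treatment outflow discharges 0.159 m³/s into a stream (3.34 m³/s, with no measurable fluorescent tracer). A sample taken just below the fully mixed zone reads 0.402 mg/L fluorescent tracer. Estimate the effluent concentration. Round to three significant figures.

8.85 mg/L

Mass balance: 3.340·0 + 0.1590·Cₑ = 3.499·0.4020
→ Cₑ = (3.499·0.4020 − 3.340·0) / 0.1590 = 8.847 mg/L.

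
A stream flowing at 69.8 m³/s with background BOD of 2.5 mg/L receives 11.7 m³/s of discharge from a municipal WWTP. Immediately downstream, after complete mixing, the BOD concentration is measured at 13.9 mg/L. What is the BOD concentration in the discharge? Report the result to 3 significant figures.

Mass balance: 69.80·2.500 + 11.70·Cₑ = 81.50·13.90
→ Cₑ = (81.50·13.90 − 69.80·2.500) / 11.70 = 81.91 mg/L.

81.9 mg/L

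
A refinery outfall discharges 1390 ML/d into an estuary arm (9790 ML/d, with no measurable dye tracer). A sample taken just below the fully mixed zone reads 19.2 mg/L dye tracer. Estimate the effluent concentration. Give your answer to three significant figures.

154 mg/L

Mass balance: 9790·0 + 1390·Cₑ = 11180·19.20
→ Cₑ = (11180·19.20 − 9790·0) / 1390 = 154.4 mg/L.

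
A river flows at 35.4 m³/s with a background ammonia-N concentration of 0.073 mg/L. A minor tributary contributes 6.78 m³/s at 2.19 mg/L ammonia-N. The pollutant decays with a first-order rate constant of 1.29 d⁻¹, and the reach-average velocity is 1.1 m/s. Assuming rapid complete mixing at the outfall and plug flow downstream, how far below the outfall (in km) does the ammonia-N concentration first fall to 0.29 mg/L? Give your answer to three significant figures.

26.1 km

Flow-weighted average: C = (35.40·0.07300 + 6.780·2.190) / 42.18 = 17.43/42.18 = 0.4133 mg/L.
Set 0.4133·exp(−k·t) = 0.29 → t = ln(0.4133/0.29)/k = 23730 s = 6.591 h.
Distance = v·t = 1.1·23730 = 26100 m = 26.10 km.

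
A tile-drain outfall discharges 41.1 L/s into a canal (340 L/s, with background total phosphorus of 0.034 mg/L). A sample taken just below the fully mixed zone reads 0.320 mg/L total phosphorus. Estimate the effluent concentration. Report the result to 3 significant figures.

2.69 mg/L

Mass balance: 340.0·0.03400 + 41.10·Cₑ = 381.1·0.3200
→ Cₑ = (381.1·0.3200 − 340.0·0.03400) / 41.10 = 2.686 mg/L.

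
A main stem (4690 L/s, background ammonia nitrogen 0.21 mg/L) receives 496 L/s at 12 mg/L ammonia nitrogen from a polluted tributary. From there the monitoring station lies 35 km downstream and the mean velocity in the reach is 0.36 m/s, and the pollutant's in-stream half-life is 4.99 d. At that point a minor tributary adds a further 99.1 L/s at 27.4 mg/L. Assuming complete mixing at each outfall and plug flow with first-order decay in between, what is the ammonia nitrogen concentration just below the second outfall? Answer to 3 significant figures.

Mass balance: C = (4690·0.2100 + 496.0·12.00) / 5186 = 6937/5186 = 1.338 mg/L; combined flow 5186 L/s.
Travel time t = 35·1000 / 0.36 = 97220 s = 27.01 h.
Half-life 4.99 d → k = ln 2 / 4.99 = 0.1389 d⁻¹.
After decay, C = 1.338 × e^(−kt) = 1.338 × 0.8553 = 1.144 mg/L.
At the second outfall, C = (5186·1.144 + 99.10·27.40) / (5186 + 99.10) = 1.636 mg/L.

1.64 mg/L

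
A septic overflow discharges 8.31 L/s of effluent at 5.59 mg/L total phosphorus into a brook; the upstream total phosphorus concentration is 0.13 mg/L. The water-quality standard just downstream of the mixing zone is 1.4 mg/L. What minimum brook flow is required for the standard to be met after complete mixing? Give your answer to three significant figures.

27.4 L/s

Set C_mix = 1.4: (Q·0.1300 + 8.310·5.590) / (Q + 8.310) = 1.4
→ Q = 8.310·(5.590 − 1.4)/(1.4 − 0.1300) = 27.42 L/s.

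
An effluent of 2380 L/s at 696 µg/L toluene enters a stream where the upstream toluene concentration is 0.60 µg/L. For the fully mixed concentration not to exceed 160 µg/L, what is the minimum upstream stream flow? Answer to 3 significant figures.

Set C_mix = 160: (Q·0.6000 + 2380·696.0) / (Q + 2380) = 160
→ Q = 2380·(696.0 − 160)/(160 − 0.6000) = 8003 L/s.

8000 L/s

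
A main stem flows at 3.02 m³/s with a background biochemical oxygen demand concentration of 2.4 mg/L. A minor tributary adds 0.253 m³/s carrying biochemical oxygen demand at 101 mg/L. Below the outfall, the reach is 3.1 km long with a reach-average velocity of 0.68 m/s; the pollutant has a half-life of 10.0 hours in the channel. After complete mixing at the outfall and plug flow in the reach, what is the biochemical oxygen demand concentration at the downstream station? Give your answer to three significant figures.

Conservation of mass: C = (3.020·2.400 + 0.2530·101.0) / 3.273 = 32.80/3.273 = 10.02 mg/L.
Travel time t = 3.1·1000 / 0.68 = 4559 s = 1.266 h.
Half-life 10.0 h → k = ln 2 / 10.0 = 0.06931 h⁻¹ = 1.664 d⁻¹.
First-order decay: C = 10.02·exp(−k·t) = 10.02·0.9160 = 9.180 mg/L.

9.18 mg/L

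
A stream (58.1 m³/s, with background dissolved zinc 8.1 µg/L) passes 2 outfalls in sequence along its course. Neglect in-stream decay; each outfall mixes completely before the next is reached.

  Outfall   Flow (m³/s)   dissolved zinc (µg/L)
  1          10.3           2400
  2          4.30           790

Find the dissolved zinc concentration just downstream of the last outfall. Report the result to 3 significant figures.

393 µg/L

Below outfall 1: Q → 68.40 m³/s, C = (58.10·8.100 + 10.30·2400)/68.40 = 368.3 µg/L.
Below outfall 2: Q → 72.70 m³/s, C = (68.40·368.3 + 4.300·790.0)/72.70 = 393.2 µg/L.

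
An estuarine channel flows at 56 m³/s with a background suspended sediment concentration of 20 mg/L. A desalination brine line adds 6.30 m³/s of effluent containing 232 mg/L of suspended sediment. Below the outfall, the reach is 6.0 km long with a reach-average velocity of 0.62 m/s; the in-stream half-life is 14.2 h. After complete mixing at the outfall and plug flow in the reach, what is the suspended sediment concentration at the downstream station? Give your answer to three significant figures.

Conservation of mass: C = (56.00·20.00 + 6.300·232.0) / 62.30 = 2582/62.30 = 41.44 mg/L.
Travel time t = 6.0·1000 / 0.62 = 9677 s = 2.688 h.
Half-life 14.2 h → k = ln 2 / 14.2 = 0.04881 h⁻¹ = 1.172 d⁻¹.
After decay, C = 41.44 × e^(−kt) = 41.44 × 0.8770 = 36.34 mg/L.

36.3 mg/L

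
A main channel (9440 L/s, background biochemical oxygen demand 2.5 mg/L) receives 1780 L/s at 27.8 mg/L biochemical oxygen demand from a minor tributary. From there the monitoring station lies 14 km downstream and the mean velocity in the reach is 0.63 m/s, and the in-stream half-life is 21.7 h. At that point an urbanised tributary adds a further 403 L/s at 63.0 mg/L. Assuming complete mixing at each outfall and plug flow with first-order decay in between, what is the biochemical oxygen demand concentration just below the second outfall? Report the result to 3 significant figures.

7.35 mg/L

After mixing, C = (9440·2.500 + 1780·27.80) / 11220 = 73080/11220 = 6.514 mg/L; combined flow 11220 L/s.
Travel time t = 14·1000 / 0.63 = 22220 s = 6.173 h.
Half-life 21.7 h → k = ln 2 / 21.7 = 0.03194 h⁻¹ = 0.7666 d⁻¹.
Decay over the reach: 6.514·exp(−kt) = 6.514·0.8210 = 5.348 mg/L.
At the second outfall, C = (11220·5.348 + 403.0·63.00) / (11220 + 403.0) = 7.347 mg/L.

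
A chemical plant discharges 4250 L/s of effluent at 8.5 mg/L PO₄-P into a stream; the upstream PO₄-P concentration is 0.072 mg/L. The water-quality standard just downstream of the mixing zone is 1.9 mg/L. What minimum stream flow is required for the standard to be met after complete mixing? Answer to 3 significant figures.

15300 L/s

Set C_mix = 1.9: (Q·0.07200 + 4250·8.500) / (Q + 4250) = 1.9
→ Q = 4250·(8.500 − 1.9)/(1.9 − 0.07200) = 15340 L/s.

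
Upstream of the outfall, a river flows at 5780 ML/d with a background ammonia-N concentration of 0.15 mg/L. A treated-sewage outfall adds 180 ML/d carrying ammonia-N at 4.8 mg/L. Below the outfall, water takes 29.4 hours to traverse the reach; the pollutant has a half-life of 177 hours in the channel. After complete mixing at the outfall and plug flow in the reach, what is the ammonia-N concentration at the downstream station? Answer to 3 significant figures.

Flow-weighted average: C = (5780·0.1500 + 180.0·4.800) / 5960 = 1731/5960 = 0.2904 mg/L.
Half-life 177 h → k = ln 2 / 177 = 0.003916 h⁻¹ = 0.09399 d⁻¹.
Decay over the reach: 0.2904·exp(−kt) = 0.2904·0.8912 = 0.2589 mg/L.

0.259 mg/L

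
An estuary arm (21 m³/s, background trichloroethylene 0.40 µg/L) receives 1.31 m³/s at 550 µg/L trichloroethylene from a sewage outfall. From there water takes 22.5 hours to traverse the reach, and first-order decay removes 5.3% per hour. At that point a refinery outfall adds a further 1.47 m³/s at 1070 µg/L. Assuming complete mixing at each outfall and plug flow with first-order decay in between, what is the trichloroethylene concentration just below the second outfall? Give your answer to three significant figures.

75.1 µg/L

Mixed concentration C = ΣQC/ΣQ = (21.00·0.4000 + 1.310·550.0) / 22.31 = 728.9/22.31 = 32.67 µg/L; combined flow 22.31 m³/s.
5.3%/h lost → k = −ln(1 − 0.053) = 0.05446 h⁻¹.
Applying C = C₀e^(−kt): 32.67 × 0.2937 = 9.595 µg/L.
At the second outfall, C = (22.31·9.595 + 1.470·1070) / (22.31 + 1.470) = 75.15 µg/L.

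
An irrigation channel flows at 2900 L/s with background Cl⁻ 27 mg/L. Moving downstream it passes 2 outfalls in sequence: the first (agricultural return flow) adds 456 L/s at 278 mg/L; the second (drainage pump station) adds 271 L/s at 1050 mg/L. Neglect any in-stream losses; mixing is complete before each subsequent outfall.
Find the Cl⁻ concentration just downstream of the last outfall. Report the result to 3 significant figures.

135 mg/L

Outfall 1: combined Q = 3356 L/s; C = (2900·27.00 + 456.0·278.0)/3356 = 61.10 mg/L.
Outfall 2: combined Q = 3627 L/s; C = (3356·61.10 + 271.0·1050)/3627 = 135.0 mg/L.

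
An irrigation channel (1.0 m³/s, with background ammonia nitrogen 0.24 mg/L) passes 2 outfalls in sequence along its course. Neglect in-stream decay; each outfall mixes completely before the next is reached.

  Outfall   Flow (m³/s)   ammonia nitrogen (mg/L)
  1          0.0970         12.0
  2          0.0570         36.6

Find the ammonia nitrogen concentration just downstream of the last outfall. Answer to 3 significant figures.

3.02 mg/L

After outfall 1: Q = 1.000 + 0.09700 = 1.097 m³/s; C = (1.000·0.2400 + 0.09700·12.00)/1.097 = 1.280 mg/L.
After outfall 2: Q = 1.097 + 0.05700 = 1.154 m³/s; C = (1.097·1.280 + 0.05700·36.60)/1.154 = 3.024 mg/L.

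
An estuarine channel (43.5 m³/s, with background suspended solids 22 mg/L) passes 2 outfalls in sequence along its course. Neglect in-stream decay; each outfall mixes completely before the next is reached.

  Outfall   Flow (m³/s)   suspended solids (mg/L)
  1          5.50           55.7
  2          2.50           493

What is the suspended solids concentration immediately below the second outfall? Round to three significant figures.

Outfall 1: combined Q = 49.00 m³/s; C = (43.50·22.00 + 5.500·55.70)/49.00 = 25.78 mg/L.
Outfall 2: combined Q = 51.50 m³/s; C = (49.00·25.78 + 2.500·493.0)/51.50 = 48.46 mg/L.

48.5 mg/L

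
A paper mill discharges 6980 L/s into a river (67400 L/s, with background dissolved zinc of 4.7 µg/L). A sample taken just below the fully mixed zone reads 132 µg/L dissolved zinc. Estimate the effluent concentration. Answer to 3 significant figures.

1360 µg/L

Mass balance: 67400·4.700 + 6980·Cₑ = 74380·132.0
→ Cₑ = (74380·132.0 − 67400·4.700) / 6980 = 1361 µg/L.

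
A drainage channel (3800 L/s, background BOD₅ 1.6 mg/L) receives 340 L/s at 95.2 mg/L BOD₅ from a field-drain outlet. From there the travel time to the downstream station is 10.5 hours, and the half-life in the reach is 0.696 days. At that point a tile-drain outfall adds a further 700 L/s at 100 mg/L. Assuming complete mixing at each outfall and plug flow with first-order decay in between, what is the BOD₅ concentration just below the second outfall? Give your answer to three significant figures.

After mixing, C = (3800·1.600 + 340.0·95.20) / 4140 = 38450/4140 = 9.287 mg/L; combined flow 4140 L/s.
Half-life 0.696 d → k = ln 2 / 0.696 = 0.9959 d⁻¹.
First-order decay: C = 9.287·exp(−k·t) = 9.287·0.6468 = 6.007 mg/L.
Second outfall: C = (4140·6.007 + 700.0·100.0)/4840 = 19.60 mg/L.

19.6 mg/L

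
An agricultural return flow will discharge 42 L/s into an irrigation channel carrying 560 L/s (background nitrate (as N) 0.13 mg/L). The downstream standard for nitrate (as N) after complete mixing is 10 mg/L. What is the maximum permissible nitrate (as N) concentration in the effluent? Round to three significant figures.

At the limit, (Qr·Cr + Qe·Cₑ)/(Qr + Qe) = 10:
Cₑ = (602.0·10 − 560.0·0.1300) / 42.00 = 141.6 mg/L.

142 mg/L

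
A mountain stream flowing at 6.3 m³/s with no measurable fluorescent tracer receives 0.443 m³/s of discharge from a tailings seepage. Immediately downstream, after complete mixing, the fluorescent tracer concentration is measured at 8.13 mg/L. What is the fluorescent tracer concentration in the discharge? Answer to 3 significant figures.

124 mg/L

Mass balance: 6.300·0 + 0.4430·Cₑ = 6.743·8.130
→ Cₑ = (6.743·8.130 − 6.300·0) / 0.4430 = 123.7 mg/L.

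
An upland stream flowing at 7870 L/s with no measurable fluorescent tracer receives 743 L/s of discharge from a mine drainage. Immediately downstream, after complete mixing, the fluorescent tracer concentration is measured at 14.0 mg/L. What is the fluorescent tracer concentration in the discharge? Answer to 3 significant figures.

Mass balance: 7870·0 + 743.0·Cₑ = 8613·14.00
→ Cₑ = (8613·14.00 − 7870·0) / 743.0 = 162.3 mg/L.

162 mg/L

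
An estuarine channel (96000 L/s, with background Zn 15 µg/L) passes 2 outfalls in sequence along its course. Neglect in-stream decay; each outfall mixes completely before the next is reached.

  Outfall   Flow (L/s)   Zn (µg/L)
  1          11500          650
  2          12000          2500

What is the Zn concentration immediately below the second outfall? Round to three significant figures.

326 µg/L

Outfall 1: combined Q = 107500 L/s; C = (96000·15.00 + 11500·650.0)/107500 = 82.93 µg/L.
Outfall 2: combined Q = 119500 L/s; C = (107500·82.93 + 12000·2500)/119500 = 325.6 µg/L.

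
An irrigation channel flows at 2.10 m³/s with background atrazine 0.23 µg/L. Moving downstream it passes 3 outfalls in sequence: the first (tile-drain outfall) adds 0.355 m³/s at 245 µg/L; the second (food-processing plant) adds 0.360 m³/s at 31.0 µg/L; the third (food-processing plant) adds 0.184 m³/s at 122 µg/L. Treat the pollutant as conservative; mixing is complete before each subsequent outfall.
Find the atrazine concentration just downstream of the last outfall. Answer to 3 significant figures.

40.4 µg/L

After outfall 1: Q = 2.100 + 0.3550 = 2.455 m³/s; C = (2.100·0.2300 + 0.3550·245.0)/2.455 = 35.62 µg/L.
After outfall 2: Q = 2.455 + 0.3600 = 2.815 m³/s; C = (2.455·35.62 + 0.3600·31.00)/2.815 = 35.03 µg/L.
After outfall 3: Q = 2.815 + 0.1840 = 2.999 m³/s; C = (2.815·35.03 + 0.1840·122.0)/2.999 = 40.37 µg/L.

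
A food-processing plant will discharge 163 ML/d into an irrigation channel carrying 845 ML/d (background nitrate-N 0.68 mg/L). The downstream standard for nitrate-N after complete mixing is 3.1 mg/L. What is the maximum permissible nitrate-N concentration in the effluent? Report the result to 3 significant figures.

At the limit, (Qr·Cr + Qe·Cₑ)/(Qr + Qe) = 3.1:
Cₑ = (1008·3.1 − 845.0·0.6800) / 163.0 = 15.65 mg/L.

15.6 mg/L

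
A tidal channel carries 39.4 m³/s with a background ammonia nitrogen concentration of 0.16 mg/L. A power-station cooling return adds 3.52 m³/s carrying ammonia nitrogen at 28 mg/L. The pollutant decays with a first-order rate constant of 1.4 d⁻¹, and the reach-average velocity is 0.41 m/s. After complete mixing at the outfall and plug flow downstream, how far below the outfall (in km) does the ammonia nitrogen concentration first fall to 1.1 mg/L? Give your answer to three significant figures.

20.2 km

Mass balance: C = (39.40·0.1600 + 3.520·28.00) / 42.92 = 104.9/42.92 = 2.443 mg/L.
Set 2.443·exp(−k·t) = 1.1 → t = ln(2.443/1.1)/k = 49250 s = 13.68 h.
Distance = v·t = 0.41·49250 = 20190 m = 20.19 km.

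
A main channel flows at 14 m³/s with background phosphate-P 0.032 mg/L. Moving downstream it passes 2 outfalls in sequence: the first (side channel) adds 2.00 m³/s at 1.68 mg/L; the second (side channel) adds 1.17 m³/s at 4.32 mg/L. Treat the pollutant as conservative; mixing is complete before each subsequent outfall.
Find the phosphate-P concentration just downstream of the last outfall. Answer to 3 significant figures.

After outfall 1: Q = 14.00 + 2.000 = 16.00 m³/s; C = (14.00·0.03200 + 2.000·1.680)/16.00 = 0.2380 mg/L.
After outfall 2: Q = 16.00 + 1.170 = 17.17 m³/s; C = (16.00·0.2380 + 1.170·4.320)/17.17 = 0.5162 mg/L.

0.516 mg/L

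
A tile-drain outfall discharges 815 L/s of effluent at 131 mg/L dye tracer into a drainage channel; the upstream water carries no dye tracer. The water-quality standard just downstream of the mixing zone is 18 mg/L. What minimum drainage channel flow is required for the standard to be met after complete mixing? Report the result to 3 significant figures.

5120 L/s

Set C_mix = 18: (Q·0 + 815.0·131.0) / (Q + 815.0) = 18
→ Q = 815.0·(131.0 − 18)/(18 − 0) = 5116 L/s.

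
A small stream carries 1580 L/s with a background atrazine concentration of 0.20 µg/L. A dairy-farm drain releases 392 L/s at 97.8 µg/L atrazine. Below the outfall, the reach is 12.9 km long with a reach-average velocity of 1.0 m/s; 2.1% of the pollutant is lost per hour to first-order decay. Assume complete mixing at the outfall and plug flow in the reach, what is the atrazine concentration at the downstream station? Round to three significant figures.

Mixed concentration C = ΣQC/ΣQ = (1580·0.2000 + 392.0·97.80) / 1972 = 38650/1972 = 19.60 µg/L.
Travel time t = 12.9·1000 / 1.0 = 12900 s = 3.583 h.
2.1%/h lost → k = −ln(1 − 0.021) = 0.02122 h⁻¹.
Decay over the reach: 19.60·exp(−kt) = 19.60·0.9268 = 18.17 µg/L.

18.2 µg/L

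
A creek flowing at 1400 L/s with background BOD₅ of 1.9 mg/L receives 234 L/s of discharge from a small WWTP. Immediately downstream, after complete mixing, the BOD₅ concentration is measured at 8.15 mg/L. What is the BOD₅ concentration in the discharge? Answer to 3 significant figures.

Mass balance: 1400·1.900 + 234.0·Cₑ = 1634·8.150
→ Cₑ = (1634·8.150 − 1400·1.900) / 234.0 = 45.54 mg/L.

45.5 mg/L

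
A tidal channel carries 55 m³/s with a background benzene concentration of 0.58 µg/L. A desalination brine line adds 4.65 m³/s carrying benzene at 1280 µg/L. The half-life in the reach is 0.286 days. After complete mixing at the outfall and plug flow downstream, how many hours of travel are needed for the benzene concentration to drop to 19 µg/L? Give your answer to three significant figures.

Conservation of mass: C = (55.00·0.5800 + 4.650·1280) / 59.65 = 5984/59.65 = 100.3 µg/L.
Half-life 0.286 d → k = ln 2 / 0.286 = 2.424 d⁻¹.
100.3·exp(−k·t) = 19 → t = ln(100.3/19)/k = 59320 s = 16.48 h.

16.5 h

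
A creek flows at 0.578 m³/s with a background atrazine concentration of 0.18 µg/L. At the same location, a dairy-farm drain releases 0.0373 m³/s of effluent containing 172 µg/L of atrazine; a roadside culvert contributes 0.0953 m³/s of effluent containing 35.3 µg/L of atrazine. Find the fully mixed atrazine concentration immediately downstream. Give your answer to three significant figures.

Mass balance: C = (0.5780·0.1800 + 0.03730·172.0 + 0.09530·35.30) / 0.7106 = 9.884/0.7106 = 13.91 µg/L.

13.9 µg/L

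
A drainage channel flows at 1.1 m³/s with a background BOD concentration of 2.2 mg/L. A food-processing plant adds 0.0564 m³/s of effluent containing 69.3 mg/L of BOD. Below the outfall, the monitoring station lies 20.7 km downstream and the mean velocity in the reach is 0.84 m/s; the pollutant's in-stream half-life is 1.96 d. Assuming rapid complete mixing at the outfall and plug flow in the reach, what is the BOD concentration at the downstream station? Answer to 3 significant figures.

Conservation of mass: C = (1.100·2.200 + 0.05640·69.30) / 1.156 = 6.329/1.156 = 5.473 mg/L.
Travel time t = 20.7·1000 / 0.84 = 24640 s = 6.845 h.
Half-life 1.96 d → k = ln 2 / 1.96 = 0.3536 d⁻¹.
Applying C = C₀e^(−kt): 5.473 × 0.9041 = 4.948 mg/L.

4.95 mg/L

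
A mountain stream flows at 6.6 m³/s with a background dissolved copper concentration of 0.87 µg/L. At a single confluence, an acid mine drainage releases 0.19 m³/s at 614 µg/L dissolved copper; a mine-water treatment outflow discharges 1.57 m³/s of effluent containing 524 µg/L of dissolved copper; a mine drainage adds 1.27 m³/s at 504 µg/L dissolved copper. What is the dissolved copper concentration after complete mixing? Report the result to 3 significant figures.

165 µg/L

Flow-weighted average: C = (6.600·0.8700 + 0.1900·614.0 + 1.570·524.0 + 1.270·504.0) / 9.630 = 1585/9.630 = 164.6 µg/L.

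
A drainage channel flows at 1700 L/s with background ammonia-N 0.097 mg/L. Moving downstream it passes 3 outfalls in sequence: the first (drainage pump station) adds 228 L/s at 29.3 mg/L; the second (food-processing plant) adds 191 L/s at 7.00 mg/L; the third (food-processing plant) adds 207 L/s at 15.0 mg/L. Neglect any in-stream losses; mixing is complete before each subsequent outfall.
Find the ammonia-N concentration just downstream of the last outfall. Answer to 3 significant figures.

Below outfall 1: Q → 1928 L/s, C = (1700·0.09700 + 228.0·29.30)/1928 = 3.550 mg/L.
Below outfall 2: Q → 2119 L/s, C = (1928·3.550 + 191.0·7.000)/2119 = 3.861 mg/L.
Below outfall 3: Q → 2326 L/s, C = (2119·3.861 + 207.0·15.00)/2326 = 4.853 mg/L.

4.85 mg/L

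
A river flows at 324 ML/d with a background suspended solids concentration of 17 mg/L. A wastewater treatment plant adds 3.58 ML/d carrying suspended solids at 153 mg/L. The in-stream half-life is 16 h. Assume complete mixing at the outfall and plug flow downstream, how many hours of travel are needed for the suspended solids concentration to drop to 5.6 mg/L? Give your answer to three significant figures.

Mass balance: C = (324.0·17.00 + 3.580·153.0) / 327.6 = 6056/327.6 = 18.49 mg/L.
Half-life 16 h → k = ln 2 / 16 = 0.04332 h⁻¹ = 1.040 d⁻¹.
18.49·exp(−k·t) = 5.6 → t = ln(18.49/5.6)/k = 99240 s = 27.57 h.

27.6 h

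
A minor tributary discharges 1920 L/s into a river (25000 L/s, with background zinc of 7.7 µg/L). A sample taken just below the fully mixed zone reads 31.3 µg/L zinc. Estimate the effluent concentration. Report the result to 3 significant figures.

Mass balance: 25000·7.700 + 1920·Cₑ = 26920·31.30
→ Cₑ = (26920·31.30 − 25000·7.700) / 1920 = 338.6 µg/L.

339 µg/L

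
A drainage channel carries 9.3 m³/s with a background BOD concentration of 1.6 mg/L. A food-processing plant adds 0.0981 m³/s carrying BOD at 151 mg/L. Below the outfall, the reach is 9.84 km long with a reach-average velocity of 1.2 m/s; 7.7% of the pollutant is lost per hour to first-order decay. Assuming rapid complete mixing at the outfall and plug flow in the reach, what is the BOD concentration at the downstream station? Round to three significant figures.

Mass balance: C = (9.300·1.600 + 0.09810·151.0) / 9.398 = 29.69/9.398 = 3.159 mg/L.
Travel time t = 9.84·1000 / 1.2 = 8200 s = 2.278 h.
7.7%/h lost → k = −ln(1 − 0.077) = 0.08013 h⁻¹.
Decay over the reach: 3.159·exp(−kt) = 3.159·0.8332 = 2.632 mg/L.

2.63 mg/L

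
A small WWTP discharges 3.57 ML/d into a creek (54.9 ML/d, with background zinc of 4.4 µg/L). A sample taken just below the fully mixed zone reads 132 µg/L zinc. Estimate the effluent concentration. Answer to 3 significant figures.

2090 µg/L

Mass balance: 54.90·4.400 + 3.570·Cₑ = 58.47·132.0
→ Cₑ = (58.47·132.0 − 54.90·4.400) / 3.570 = 2094 µg/L.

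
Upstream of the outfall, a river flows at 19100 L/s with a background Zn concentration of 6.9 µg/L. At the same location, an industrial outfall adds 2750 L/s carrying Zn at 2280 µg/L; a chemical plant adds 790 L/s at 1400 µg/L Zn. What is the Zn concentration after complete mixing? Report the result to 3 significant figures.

332 µg/L

After mixing, C = (19100·6.900 + 2750·2280 + 790.0·1400) / 22640 = 7508000/22640 = 331.6 µg/L.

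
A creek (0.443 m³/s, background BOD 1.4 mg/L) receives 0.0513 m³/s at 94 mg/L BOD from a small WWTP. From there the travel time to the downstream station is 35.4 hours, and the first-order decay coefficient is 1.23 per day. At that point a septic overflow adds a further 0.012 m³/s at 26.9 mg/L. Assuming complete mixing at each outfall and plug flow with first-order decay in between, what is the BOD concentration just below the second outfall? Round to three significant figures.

Mixed concentration C = ΣQC/ΣQ = (0.4430·1.400 + 0.05130·94.00) / 0.4943 = 5.442/0.4943 = 11.01 mg/L; combined flow 0.4943 m³/s.
Decay over the reach: 11.01·exp(−kt) = 11.01·0.1630 = 1.794 mg/L.
At the second outfall, C = (0.4943·1.794 + 0.01200·26.90) / (0.4943 + 0.01200) = 2.389 mg/L.

2.39 mg/L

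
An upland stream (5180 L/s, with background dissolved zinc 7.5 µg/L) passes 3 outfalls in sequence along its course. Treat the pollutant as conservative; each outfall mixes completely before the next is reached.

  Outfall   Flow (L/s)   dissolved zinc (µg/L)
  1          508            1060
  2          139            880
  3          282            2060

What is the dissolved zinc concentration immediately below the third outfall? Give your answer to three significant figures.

Below outfall 1: Q → 5688 L/s, C = (5180·7.500 + 508.0·1060)/5688 = 101.5 µg/L.
Below outfall 2: Q → 5827 L/s, C = (5688·101.5 + 139.0·880.0)/5827 = 120.1 µg/L.
Below outfall 3: Q → 6109 L/s, C = (5827·120.1 + 282.0·2060)/6109 = 209.6 µg/L.

210 µg/L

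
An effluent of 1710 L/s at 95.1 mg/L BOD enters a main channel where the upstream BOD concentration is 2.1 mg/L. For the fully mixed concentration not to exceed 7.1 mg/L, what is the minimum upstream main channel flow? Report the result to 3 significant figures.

30100 L/s

Set C_mix = 7.1: (Q·2.100 + 1710·95.10) / (Q + 1710) = 7.1
→ Q = 1710·(95.10 − 7.1)/(7.1 − 2.100) = 30100 L/s.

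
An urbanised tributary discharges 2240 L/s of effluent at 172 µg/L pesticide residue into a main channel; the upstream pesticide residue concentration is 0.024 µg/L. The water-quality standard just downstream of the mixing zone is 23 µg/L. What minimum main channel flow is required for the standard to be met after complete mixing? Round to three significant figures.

Set C_mix = 23: (Q·0.02400 + 2240·172.0) / (Q + 2240) = 23
→ Q = 2240·(172.0 − 23)/(23 − 0.02400) = 14530 L/s.

14500 L/s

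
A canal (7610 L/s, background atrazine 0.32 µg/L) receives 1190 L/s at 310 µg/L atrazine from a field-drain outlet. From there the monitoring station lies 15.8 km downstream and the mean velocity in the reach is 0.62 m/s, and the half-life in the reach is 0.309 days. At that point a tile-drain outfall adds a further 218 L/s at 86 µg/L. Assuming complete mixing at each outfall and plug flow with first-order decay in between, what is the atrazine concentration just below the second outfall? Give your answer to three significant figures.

23.3 µg/L

Mass balance: C = (7610·0.3200 + 1190·310.0) / 8800 = 371300/8800 = 42.20 µg/L; combined flow 8800 L/s.
Travel time t = 15.8·1000 / 0.62 = 25480 s = 7.079 h.
Half-life 0.309 d → k = ln 2 / 0.309 = 2.243 d⁻¹.
First-order decay: C = 42.20·exp(−k·t) = 42.20·0.5160 = 21.77 µg/L.
At the second outfall, C = (8800·21.77 + 218.0·86.00) / (8800 + 218.0) = 23.33 µg/L.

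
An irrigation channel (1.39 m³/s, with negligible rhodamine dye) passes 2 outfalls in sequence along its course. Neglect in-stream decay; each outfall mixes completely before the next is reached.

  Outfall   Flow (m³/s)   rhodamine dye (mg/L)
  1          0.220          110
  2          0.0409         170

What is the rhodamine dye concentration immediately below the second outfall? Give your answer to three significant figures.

18.9 mg/L

Outfall 1: combined Q = 1.610 m³/s; C = (1.390·0 + 0.2200·110.0)/1.610 = 15.03 mg/L.
Outfall 2: combined Q = 1.651 m³/s; C = (1.610·15.03 + 0.04090·170.0)/1.651 = 18.87 mg/L.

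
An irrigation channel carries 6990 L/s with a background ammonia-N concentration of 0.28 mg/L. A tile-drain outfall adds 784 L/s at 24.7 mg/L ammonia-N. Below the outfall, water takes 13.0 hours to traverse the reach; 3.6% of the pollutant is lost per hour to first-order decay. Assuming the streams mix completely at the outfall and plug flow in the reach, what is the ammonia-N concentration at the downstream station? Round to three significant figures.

1.70 mg/L

Mixed concentration C = ΣQC/ΣQ = (6990·0.2800 + 784.0·24.70) / 7774 = 21320/7774 = 2.743 mg/L.
3.6%/h lost → k = −ln(1 − 0.036) = 0.03666 h⁻¹.
First-order decay: C = 2.743·exp(−k·t) = 2.743·0.6209 = 1.703 mg/L.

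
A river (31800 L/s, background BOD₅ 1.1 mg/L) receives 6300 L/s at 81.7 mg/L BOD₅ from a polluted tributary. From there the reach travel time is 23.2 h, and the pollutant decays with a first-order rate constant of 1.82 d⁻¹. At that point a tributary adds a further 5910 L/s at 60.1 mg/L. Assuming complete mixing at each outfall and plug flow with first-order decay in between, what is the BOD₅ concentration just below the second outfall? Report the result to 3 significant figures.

Flow-weighted average: C = (31800·1.100 + 6300·81.70) / 38100 = 549700/38100 = 14.43 mg/L; combined flow 38100 L/s.
First-order decay: C = 14.43·exp(−k·t) = 14.43·0.1722 = 2.484 mg/L.
At the second outfall, C = (38100·2.484 + 5910·60.10) / (38100 + 5910) = 10.22 mg/L.

10.2 mg/L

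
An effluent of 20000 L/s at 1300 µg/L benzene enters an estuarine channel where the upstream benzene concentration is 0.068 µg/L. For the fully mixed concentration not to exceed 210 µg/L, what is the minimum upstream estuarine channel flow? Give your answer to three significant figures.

Set C_mix = 210: (Q·0.06800 + 20000·1300) / (Q + 20000) = 210
→ Q = 20000·(1300 − 210)/(210 − 0.06800) = 103800 L/s.

104000 L/s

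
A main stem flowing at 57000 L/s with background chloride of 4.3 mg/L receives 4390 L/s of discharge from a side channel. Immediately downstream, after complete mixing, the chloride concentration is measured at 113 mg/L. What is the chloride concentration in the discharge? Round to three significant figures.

1520 mg/L

Mass balance: 57000·4.300 + 4390·Cₑ = 61390·113.0
→ Cₑ = (61390·113.0 − 57000·4.300) / 4390 = 1524 mg/L.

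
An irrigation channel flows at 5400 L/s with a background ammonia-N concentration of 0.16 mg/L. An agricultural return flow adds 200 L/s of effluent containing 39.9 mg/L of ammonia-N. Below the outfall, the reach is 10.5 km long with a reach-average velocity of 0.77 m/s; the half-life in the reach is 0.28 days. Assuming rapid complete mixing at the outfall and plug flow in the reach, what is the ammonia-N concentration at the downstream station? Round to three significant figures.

1.07 mg/L

Mixed concentration C = ΣQC/ΣQ = (5400·0.1600 + 200.0·39.90) / 5600 = 8844/5600 = 1.579 mg/L.
Travel time t = 10.5·1000 / 0.77 = 13640 s = 3.788 h.
Half-life 0.28 d → k = ln 2 / 0.28 = 2.476 d⁻¹.
After decay, C = 1.579 × e^(−kt) = 1.579 × 0.6766 = 1.069 mg/L.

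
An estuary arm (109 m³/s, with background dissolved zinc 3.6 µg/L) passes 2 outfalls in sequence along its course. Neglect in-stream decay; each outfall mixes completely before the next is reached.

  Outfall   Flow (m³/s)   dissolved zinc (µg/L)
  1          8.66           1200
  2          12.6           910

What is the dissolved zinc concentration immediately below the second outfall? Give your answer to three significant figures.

After outfall 1: Q = 109.0 + 8.660 = 117.7 m³/s; C = (109.0·3.600 + 8.660·1200)/117.7 = 91.66 µg/L.
After outfall 2: Q = 117.7 + 12.60 = 130.3 m³/s; C = (117.7·91.66 + 12.60·910.0)/130.3 = 170.8 µg/L.

171 µg/L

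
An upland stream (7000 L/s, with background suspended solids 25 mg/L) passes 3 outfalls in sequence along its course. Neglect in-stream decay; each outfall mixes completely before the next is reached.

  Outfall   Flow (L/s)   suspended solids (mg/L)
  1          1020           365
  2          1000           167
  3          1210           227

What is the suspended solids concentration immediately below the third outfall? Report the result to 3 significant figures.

96.7 mg/L

Below outfall 1: Q → 8020 L/s, C = (7000·25.00 + 1020·365.0)/8020 = 68.24 mg/L.
Below outfall 2: Q → 9020 L/s, C = (8020·68.24 + 1000·167.0)/9020 = 79.19 mg/L.
Below outfall 3: Q → 10230 L/s, C = (9020·79.19 + 1210·227.0)/10230 = 96.67 mg/L.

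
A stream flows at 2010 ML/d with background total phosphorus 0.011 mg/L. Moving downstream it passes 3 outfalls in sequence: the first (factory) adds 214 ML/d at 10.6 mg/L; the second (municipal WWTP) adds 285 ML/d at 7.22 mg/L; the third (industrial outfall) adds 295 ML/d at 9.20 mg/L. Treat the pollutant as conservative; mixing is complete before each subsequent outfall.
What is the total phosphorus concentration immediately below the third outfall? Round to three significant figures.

After outfall 1: Q = 2010 + 214.0 = 2224 ML/d; C = (2010·0.01100 + 214.0·10.60)/2224 = 1.030 mg/L.
After outfall 2: Q = 2224 + 285.0 = 2509 ML/d; C = (2224·1.030 + 285.0·7.220)/2509 = 1.733 mg/L.
After outfall 3: Q = 2509 + 295.0 = 2804 ML/d; C = (2509·1.733 + 295.0·9.200)/2804 = 2.519 mg/L.

2.52 mg/L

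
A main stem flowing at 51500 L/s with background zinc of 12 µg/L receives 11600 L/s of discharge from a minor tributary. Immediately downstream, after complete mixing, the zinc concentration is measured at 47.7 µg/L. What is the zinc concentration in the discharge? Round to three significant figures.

206 µg/L

Mass balance: 51500·12.00 + 11600·Cₑ = 63100·47.70
→ Cₑ = (63100·47.70 − 51500·12.00) / 11600 = 206.2 µg/L.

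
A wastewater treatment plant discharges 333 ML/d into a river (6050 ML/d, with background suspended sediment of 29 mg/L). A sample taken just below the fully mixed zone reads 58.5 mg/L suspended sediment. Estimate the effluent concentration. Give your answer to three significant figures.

Mass balance: 6050·29.00 + 333.0·Cₑ = 6383·58.50
→ Cₑ = (6383·58.50 − 6050·29.00) / 333.0 = 594.5 mg/L.

594 mg/L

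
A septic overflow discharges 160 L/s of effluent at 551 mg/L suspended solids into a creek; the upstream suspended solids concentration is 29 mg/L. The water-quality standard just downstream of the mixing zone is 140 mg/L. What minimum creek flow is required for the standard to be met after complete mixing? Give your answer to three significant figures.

592 L/s

Set C_mix = 140: (Q·29.00 + 160.0·551.0) / (Q + 160.0) = 140
→ Q = 160.0·(551.0 − 140)/(140 − 29.00) = 592.4 L/s.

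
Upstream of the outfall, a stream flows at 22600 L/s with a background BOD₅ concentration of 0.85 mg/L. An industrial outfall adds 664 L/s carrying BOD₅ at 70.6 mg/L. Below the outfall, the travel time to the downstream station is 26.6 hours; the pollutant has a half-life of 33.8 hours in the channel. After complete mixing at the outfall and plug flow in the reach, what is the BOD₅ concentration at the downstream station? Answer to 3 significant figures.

Mass balance: C = (22600·0.8500 + 664.0·70.60) / 23260 = 66090/23260 = 2.841 mg/L.
Half-life 33.8 h → k = ln 2 / 33.8 = 0.02051 h⁻¹ = 0.4922 d⁻¹.
Applying C = C₀e^(−kt): 2.841 × 0.5796 = 1.646 mg/L.

1.65 mg/L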